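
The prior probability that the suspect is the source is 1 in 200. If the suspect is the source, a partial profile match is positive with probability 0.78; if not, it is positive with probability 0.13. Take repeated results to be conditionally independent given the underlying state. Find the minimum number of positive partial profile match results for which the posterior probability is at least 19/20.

Prior odds: 0.005 ÷ 0.995 = 1/199.
Likelihood ratio of a positive = 0.78/0.13 = 6.
Target posterior odds = 0.95/0.05 = 19.
Require 6ⁿ ≥ 19 ÷ (1/199) = 3781.
6⁴ = 1296 falls short of 3781 but 6⁵ = 7776 reaches it, so n = 5.

5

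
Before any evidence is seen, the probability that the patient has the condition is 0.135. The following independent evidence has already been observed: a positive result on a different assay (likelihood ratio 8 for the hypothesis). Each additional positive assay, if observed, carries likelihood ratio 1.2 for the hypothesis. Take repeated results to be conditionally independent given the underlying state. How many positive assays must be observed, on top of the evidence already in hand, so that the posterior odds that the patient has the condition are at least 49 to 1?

Prior odds = 0.135/0.865 = 27/173.
Bayes factor of the evidence already in hand = 8.
Odds after that evidence = (27/173) × 8 = 216/173.
Target odds = 49.
Need 1.2ⁿ ≥ 49 ÷ (216/173) = 8477/216.
1.2²⁰ ≈38.3376 falls short of 8477/216 but 1.2²¹ ≈46.0051 reaches it, so n = 21.

21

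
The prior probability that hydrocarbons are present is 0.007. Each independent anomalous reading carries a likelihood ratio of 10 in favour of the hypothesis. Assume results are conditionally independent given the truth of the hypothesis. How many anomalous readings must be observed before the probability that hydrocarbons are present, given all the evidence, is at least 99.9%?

Prior odds = 0.007/0.993 = 7/993.
Likelihood ratio per anomalous reading = 10.
Target odds: 0.999 ÷ 0.001 = 999.
Need (7/993) × 10ⁿ ≥ 999, i.e. 10ⁿ ≥ 992007/7.
10⁵ = 100000 falls short of 992007/7 but 10⁶ = 1000000 reaches it, so n = 6.

6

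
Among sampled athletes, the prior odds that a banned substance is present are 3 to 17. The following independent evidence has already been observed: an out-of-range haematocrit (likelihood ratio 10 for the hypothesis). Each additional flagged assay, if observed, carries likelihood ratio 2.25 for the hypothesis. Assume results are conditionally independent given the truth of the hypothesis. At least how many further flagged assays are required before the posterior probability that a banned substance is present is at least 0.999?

Prior odds = 3/17.
Bayes factor of the evidence already in hand = 10.
Odds after that evidence = (3/17) × 10 = 30/17.
Target odds = 0.999/0.001 = 999.
Need 2.25ⁿ ≥ 999 ÷ (30/17) = 566.1.
2.25⁷ = 4782969/16384 falls short of 566.1 but 2.25⁸ = 43046721/65536 reaches it, so n = 8.

8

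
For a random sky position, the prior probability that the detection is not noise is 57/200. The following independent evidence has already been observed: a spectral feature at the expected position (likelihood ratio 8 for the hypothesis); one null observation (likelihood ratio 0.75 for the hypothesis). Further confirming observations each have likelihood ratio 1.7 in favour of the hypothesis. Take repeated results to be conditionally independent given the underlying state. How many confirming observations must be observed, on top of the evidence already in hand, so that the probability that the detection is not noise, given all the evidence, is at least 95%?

Prior odds = 0.285/0.715 = 57/143.
Combined Bayes factor of the evidence already in hand = 8 × 0.75 = 6.
Odds after that evidence = (57/143) × 6 = 342/143.
Target odds = 0.95/0.05 = 19.
Need 1.7ⁿ ≥ 19 ÷ (342/143) = 143/18.
1.7³ = 4.913 falls short of 143/18 but 1.7⁴ = 8.3521 reaches it, so n = 4.

4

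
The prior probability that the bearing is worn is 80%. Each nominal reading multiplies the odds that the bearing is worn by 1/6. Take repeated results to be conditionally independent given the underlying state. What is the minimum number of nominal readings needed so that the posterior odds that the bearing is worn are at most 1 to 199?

4

Prior odds: 0.8 ÷ 0.2 = 4.
Likelihood ratio per nominal reading = 1/6.
Target odds = 1/199.
Require (1/6)ⁿ ≤ 1/199 ÷ 4 = 1/796.
(1/6)³ = 1/216 is still above 1/796 but (1/6)⁴ = 1/1296 is at or below it, so n = 4.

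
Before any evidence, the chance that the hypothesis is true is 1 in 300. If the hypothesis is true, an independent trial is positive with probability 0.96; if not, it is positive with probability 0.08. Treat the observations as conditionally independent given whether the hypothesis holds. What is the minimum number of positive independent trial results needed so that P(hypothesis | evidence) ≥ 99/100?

Prior odds: (1/300) ÷ (299/300) = 1/299.
Likelihood ratio of a positive = 0.96/0.08 = 12.
Target odds: 0.99 ÷ 0.01 = 99.
Need (1/299) × 12ⁿ ≥ 99, i.e. 12ⁿ ≥ 29601.
12⁴ = 20736 falls short of 29601 but 12⁵ = 248832 reaches it, so n = 5.

5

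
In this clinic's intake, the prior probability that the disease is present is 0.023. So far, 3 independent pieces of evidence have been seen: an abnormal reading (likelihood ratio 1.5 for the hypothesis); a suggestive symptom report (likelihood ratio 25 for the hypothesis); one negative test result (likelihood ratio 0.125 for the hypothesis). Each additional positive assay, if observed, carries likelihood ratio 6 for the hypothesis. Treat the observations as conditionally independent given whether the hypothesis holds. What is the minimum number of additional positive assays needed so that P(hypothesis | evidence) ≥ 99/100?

Prior odds = 0.023/0.977 = 23/977.
Combined Bayes factor of the evidence already in hand = 1.5 × 25 × 0.125 = 4.6875.
Odds after that evidence = (23/977) × 4.6875 = 1725/15632.
Target odds = 0.99/0.01 = 99.
Need 6ⁿ ≥ 99 ÷ (1725/15632) = 515856/575.
6³ = 216 falls short of 515856/575 but 6⁴ = 1296 reaches it, so n = 4.

4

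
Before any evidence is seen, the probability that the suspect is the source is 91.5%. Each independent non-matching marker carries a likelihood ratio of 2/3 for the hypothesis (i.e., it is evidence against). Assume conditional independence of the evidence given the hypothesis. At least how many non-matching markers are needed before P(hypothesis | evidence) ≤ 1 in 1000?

23

Prior odds = 0.915/0.085 = 183/17.
Likelihood ratio per non-matching marker = 2/3.
Target posterior odds = 0.001/0.999 = 1/999.
Require (2/3)ⁿ ≤ 1/999 ÷ (183/17) = 17/182817.
(2/3)²² ≈0.000133657 is still above 17/182817 but (2/3)²³ ≈8.91048e-05 is at or below it, so n = 23.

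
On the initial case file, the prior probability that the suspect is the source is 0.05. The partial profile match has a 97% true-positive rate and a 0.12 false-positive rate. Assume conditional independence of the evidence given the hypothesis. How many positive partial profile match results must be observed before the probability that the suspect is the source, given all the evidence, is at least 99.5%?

4

Prior odds = 0.05/0.95 = 1/19.
Likelihood ratio of a positive result = 0.97/0.12 = 97/12.
Target odds: 0.995 ÷ 0.005 = 199.
Require (97/12)ⁿ ≥ 199 ÷ (1/19) = 3781.
(97/12)³ = 912673/1728 falls short of 3781 but (97/12)⁴ = 88529281/20736 reaches it, so n = 4.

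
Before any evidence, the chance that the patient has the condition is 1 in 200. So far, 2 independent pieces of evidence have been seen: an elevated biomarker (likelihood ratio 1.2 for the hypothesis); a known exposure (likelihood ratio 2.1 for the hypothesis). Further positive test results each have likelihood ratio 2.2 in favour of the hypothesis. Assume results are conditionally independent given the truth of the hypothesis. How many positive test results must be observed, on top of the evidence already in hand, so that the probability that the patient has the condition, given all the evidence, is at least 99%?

Prior odds = 0.005/0.995 = 1/199.
Combined Bayes factor of the evidence already in hand = 1.2 × 2.1 = 2.52.
Odds after that evidence = (1/199) × 2.52 = 63/4975.
Target odds = 0.99/0.01 = 99.
Need 2.2ⁿ ≥ 99 ÷ (63/4975) = 54725/7.
2.2¹¹ ≈5843.18 falls short of 54725/7 but 2.2¹² ≈12855 reaches it, so n = 12.

12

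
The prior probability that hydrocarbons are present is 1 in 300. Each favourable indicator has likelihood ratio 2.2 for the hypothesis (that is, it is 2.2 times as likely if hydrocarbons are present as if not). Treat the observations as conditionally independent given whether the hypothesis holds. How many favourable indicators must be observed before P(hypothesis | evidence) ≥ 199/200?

Prior odds = (1/300)/(299/300) = 1/299.
Likelihood ratio per favourable indicator = 2.2.
Target odds: 0.995 ÷ 0.005 = 199.
Need (1/299) × 2.2ⁿ ≥ 199, i.e. 2.2ⁿ ≥ 59501.
2.2¹³ ≈28281 falls short of 59501 but 2.2¹⁴ ≈62218.2 reaches it, so n = 14.

14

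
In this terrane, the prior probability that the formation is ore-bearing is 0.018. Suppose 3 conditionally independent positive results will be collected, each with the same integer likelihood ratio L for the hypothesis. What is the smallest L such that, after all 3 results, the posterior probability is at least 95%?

11

Prior odds = 0.018/0.982 = 9/491.
Target odds = 0.95/0.05 = 19.
Need L³ ≥ 19 ÷ (9/491) = 9329/9.
10³ = 1000 < 9329/9 ≤ 1331 = 11³, so L = 11.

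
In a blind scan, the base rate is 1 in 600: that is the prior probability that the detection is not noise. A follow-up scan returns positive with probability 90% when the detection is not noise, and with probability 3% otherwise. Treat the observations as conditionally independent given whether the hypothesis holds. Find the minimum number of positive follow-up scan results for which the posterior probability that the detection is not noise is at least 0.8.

3

Prior odds = (1/600)/(599/600) = 1/599.
Likelihood ratio of a positive result = 0.9/0.03 = 30.
Target posterior odds = 0.8/0.2 = 4.
Require 30ⁿ ≥ 4 ÷ (1/599) = 2396.
30² = 900 falls short of 2396 but 30³ = 27000 reaches it, so n = 3.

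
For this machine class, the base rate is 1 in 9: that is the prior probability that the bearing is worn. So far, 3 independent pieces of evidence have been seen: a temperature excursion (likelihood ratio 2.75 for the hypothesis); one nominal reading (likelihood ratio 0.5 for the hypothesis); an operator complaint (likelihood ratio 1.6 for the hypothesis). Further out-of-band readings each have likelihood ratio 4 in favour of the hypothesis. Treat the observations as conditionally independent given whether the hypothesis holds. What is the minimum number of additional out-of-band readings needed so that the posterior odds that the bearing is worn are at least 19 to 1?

Prior odds = (1/9)/(8/9) = 0.125.
Combined Bayes factor of the evidence already in hand = 2.75 × 0.5 × 1.6 = 2.2.
Odds after that evidence = 0.125 × 2.2 = 0.275.
Target odds = 19.
Need 4ⁿ ≥ 19 ÷ 0.275 = 760/11.
4³ = 64 falls short of 760/11 but 4⁴ = 256 reaches it, so n = 4.

4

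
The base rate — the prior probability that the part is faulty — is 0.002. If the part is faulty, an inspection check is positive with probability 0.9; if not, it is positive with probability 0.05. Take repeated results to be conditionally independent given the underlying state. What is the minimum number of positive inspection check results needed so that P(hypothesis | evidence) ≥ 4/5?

Prior odds: 0.002 ÷ 0.998 = 1/499.
Likelihood ratio of a positive = 0.9/0.05 = 18.
Target odds: 0.8 ÷ 0.2 = 4.
Need (1/499) × 18ⁿ ≥ 4, i.e. 18ⁿ ≥ 1996.
18² = 324 falls short of 1996 but 18³ = 5832 reaches it, so n = 3.

3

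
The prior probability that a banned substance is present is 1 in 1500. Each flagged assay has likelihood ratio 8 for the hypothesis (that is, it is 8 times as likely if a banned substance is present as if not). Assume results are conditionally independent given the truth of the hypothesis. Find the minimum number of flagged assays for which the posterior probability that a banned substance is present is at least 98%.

Prior odds: (1/1500) ÷ (1499/1500) = 1/1499.
Likelihood ratio per flagged assay = 8.
Target posterior odds = 0.98/0.02 = 49.
Require 8ⁿ ≥ 49 ÷ (1/1499) = 73451.
8⁵ = 32768 falls short of 73451 but 8⁶ = 262144 reaches it, so n = 6.

6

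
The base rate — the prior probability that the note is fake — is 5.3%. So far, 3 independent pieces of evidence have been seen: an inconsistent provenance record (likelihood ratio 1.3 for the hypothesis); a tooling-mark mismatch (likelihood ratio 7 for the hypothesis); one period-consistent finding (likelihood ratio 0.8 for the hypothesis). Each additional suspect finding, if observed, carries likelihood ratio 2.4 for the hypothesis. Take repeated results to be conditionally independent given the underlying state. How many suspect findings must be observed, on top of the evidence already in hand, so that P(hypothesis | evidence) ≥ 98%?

Prior odds = 0.053/0.947 = 53/947.
Combined Bayes factor of the evidence already in hand = 1.3 × 7 × 0.8 = 7.28.
Odds after that evidence = (53/947) × 7.28 = 9646/23675.
Target odds = 0.98/0.02 = 49.
Need 2.4ⁿ ≥ 49 ÷ (9646/23675) = 165725/1378.
2.4⁵ = 79.62624 falls short of 165725/1378 but 2.4⁶ = 2985984/15625 reaches it, so n = 6.

6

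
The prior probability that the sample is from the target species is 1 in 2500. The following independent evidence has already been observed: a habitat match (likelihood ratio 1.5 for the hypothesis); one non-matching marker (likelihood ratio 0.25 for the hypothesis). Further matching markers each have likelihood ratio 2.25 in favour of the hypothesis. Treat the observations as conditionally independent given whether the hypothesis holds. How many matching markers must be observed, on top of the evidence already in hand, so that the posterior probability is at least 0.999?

20

Prior odds = 0.0004/0.9996 = 1/2499.
Combined Bayes factor of the evidence already in hand = 1.5 × 0.25 = 0.375.
Odds after that evidence = (1/2499) × 0.375 = 1/6664.
Target odds = 0.999/0.001 = 999.
Need 2.25ⁿ ≥ 999 ÷ (1/6664) = 6657336.
2.25¹⁹ ≈4.91437e+06 falls short of 6657336 but 2.25²⁰ ≈1.10573e+07 reaches it, so n = 20.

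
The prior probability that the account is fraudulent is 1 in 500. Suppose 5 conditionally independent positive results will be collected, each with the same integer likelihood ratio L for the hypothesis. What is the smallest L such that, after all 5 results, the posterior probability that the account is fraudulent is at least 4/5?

Prior odds = 0.002/0.998 = 1/499.
Target odds = 0.8/0.2 = 4.
Need L⁵ ≥ 4 ÷ (1/499) = 1996.
4⁵ = 1024 < 1996 ≤ 3125 = 5⁵, so L = 5.

5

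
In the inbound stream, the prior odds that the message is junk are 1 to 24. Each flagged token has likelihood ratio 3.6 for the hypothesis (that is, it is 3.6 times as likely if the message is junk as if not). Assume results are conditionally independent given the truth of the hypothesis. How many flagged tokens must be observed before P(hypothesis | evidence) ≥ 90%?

5

Prior odds = 1/24.
Likelihood ratio per flagged token = 3.6.
Target posterior odds = 0.9/0.1 = 9.
Require 3.6ⁿ ≥ 9 ÷ (1/24) = 216.
3.6⁴ = 167.9616 falls short of 216 but 3.6⁵ = 604.66176 reaches it, so n = 5.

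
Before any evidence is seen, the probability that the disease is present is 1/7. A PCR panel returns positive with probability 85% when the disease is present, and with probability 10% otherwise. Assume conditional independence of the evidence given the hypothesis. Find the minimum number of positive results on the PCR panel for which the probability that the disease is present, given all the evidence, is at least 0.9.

2

Prior odds: (1/7) ÷ (6/7) = 1/6.
Likelihood ratio of a positive result = 0.85/0.1 = 8.5.
Target posterior odds = 0.9/0.1 = 9.
Need (1/6) × 8.5ⁿ ≥ 9, i.e. 8.5ⁿ ≥ 54.
8.5¹ = 8.5 falls short of 54 but 8.5² = 72.25 reaches it, so n = 2.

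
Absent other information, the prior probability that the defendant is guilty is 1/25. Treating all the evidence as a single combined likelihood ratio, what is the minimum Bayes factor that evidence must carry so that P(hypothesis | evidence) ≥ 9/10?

Prior odds = 0.04/0.96 = 1/24.
Target odds = 0.9/0.1 = 9.
Required Bayes factor = 9 ÷ (1/24) = 216.

216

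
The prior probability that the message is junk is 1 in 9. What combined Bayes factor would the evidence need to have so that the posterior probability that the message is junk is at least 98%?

392

Prior odds = (1/9)/(8/9) = 0.125.
Target odds = 0.98/0.02 = 49.
Required Bayes factor = 49 ÷ 0.125 = 392.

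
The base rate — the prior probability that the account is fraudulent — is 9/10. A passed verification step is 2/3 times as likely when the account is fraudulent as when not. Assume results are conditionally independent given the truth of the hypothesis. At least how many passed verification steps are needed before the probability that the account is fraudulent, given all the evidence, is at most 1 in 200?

Prior odds: 0.9 ÷ 0.1 = 9.
Likelihood ratio per passed verification step = 2/3.
Target posterior odds = 0.005/0.995 = 1/199.
Require (2/3)ⁿ ≤ 1/199 ÷ 9 = 1/1791.
(2/3)¹⁸ = 262144/387420489 is still above 1/1791 but (2/3)¹⁹ ≈0.000451093 is at or below it, so n = 19.

19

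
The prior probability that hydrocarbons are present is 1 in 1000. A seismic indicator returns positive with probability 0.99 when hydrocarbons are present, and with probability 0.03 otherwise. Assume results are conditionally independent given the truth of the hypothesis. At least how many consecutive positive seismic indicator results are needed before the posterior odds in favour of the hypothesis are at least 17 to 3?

3

Prior odds: 0.001 ÷ 0.999 = 1/999.
Likelihood ratio of a positive result = 0.99/0.03 = 33.
Target odds = 17/3.
Need (1/999) × 33ⁿ ≥ 17/3, i.e. 33ⁿ ≥ 5661.
33² = 1089 falls short of 5661 but 33³ = 35937 reaches it, so n = 3.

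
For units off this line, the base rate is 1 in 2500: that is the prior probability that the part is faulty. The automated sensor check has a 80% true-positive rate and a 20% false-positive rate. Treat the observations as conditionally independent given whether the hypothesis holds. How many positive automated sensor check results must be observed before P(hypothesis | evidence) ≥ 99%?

9

Prior odds = 0.0004/0.9996 = 1/2499.
Likelihood ratio of a positive result = 0.8/0.2 = 4.
Target odds: 0.99 ÷ 0.01 = 99.
Need (1/2499) × 4ⁿ ≥ 99, i.e. 4ⁿ ≥ 247401.
4⁸ = 65536 falls short of 247401 but 4⁹ = 262144 reaches it, so n = 9.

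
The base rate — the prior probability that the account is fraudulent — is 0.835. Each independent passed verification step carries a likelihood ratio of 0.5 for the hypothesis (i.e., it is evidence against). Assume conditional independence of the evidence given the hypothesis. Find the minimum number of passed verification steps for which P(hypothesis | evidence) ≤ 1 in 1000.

Prior odds: 0.835 ÷ 0.165 = 167/33.
Likelihood ratio per passed verification step = 0.5.
Target odds: 0.001 ÷ 0.999 = 1/999.
Require 0.5ⁿ ≤ 1/999 ÷ (167/33) = 11/55611.
0.5¹² = 1/4096 is still above 11/55611 but 0.5¹³ = 1/8192 is at or below it, so n = 13.

13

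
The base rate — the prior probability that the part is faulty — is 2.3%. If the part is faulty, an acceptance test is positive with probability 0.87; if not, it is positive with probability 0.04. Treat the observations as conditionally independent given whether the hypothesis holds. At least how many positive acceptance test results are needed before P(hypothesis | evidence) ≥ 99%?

3

Prior odds = 0.023/0.977 = 23/977.
Likelihood ratio of a positive = 0.87/0.04 = 21.75.
Target posterior odds = 0.99/0.01 = 99.
Require 21.75ⁿ ≥ 99 ÷ (23/977) = 96723/23.
21.75² = 473.0625 falls short of 96723/23 but 21.75³ = 658503/64 reaches it, so n = 3.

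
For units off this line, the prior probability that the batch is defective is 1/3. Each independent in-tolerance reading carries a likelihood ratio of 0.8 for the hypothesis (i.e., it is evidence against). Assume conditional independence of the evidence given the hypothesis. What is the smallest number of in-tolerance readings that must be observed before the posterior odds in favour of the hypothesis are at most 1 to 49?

15

Prior odds: (1/3) ÷ (2/3) = 0.5.
Likelihood ratio per in-tolerance reading = 0.8.
Target odds = 1/49.
Need 0.5 × 0.8ⁿ ≤ 1/49, i.e. 0.8ⁿ ≤ 2/49.
0.8¹⁴ ≈0.0439805 is still above 2/49 but 0.8¹⁵ ≈0.0351844 is at or below it, so n = 15.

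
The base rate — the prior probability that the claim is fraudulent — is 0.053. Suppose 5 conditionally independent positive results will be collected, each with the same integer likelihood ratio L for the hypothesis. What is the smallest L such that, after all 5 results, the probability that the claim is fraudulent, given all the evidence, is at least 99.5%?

Prior odds = 0.053/0.947 = 53/947.
Target odds = 0.995/0.005 = 199.
Need L⁵ ≥ 199 ÷ (53/947) = 188453/53.
5⁵ = 3125 < 188453/53 ≤ 7776 = 6⁵, so L = 6.

6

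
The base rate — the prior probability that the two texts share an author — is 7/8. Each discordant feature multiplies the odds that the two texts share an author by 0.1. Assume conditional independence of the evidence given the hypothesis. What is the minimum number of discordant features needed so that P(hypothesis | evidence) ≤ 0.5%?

Prior odds = 0.875/0.125 = 7.
Likelihood ratio per discordant feature = 0.1.
Target posterior odds = 0.005/0.995 = 1/199.
Require 0.1ⁿ ≤ 1/199 ÷ 7 = 1/1393.
0.1³ = 0.001 is still above 1/1393 but 0.1⁴ = 0.0001 is at or below it, so n = 4.

4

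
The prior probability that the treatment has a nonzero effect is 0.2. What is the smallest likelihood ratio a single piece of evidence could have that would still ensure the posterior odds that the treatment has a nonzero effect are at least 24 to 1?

Prior odds = 0.2/0.8 = 0.25.
Target odds = 24.
Required Bayes factor = 24 ÷ 0.25 = 96.

96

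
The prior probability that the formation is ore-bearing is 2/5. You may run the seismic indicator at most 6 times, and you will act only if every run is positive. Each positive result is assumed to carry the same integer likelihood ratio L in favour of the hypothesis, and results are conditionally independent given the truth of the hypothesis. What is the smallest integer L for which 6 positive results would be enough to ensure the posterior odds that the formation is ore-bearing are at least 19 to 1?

2

Prior odds = 0.4/0.6 = 2/3.
Target odds = 19.
Need L⁶ ≥ 19 ÷ (2/3) = 28.5.
1⁶ = 1 < 28.5 ≤ 64 = 2⁶, so L = 2.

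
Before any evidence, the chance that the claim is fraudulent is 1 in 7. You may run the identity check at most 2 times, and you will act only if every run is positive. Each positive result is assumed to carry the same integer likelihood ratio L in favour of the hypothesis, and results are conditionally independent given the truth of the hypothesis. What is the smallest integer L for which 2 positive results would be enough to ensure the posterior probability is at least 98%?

18

Prior odds = (1/7)/(6/7) = 1/6.
Target odds = 0.98/0.02 = 49.
Need L² ≥ 49 ÷ (1/6) = 294.
17² = 289 < 294 ≤ 324 = 18², so L = 18.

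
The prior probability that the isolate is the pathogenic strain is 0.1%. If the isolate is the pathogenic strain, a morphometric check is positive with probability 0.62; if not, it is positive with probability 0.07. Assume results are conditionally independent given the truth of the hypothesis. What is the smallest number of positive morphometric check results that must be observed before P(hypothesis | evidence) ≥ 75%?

4

Prior odds = 0.001/0.999 = 1/999.
Likelihood ratio of a positive = 0.62/0.07 = 62/7.
Target posterior odds = 0.75/0.25 = 3.
Need (1/999) × (62/7)ⁿ ≥ 3, i.e. (62/7)ⁿ ≥ 2997.
(62/7)³ = 238328/343 falls short of 2997 but (62/7)⁴ = 14776336/2401 reaches it, so n = 4.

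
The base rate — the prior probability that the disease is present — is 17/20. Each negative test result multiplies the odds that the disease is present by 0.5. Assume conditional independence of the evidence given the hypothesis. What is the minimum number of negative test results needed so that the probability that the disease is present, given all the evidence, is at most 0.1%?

13

Prior odds: 0.85 ÷ 0.15 = 17/3.
Likelihood ratio per negative test result = 0.5.
Target posterior odds = 0.001/0.999 = 1/999.
Need (17/3) × 0.5ⁿ ≤ 1/999, i.e. 0.5ⁿ ≤ 1/5661.
0.5¹² = 1/4096 is still above 1/5661 but 0.5¹³ = 1/8192 is at or below it, so n = 13.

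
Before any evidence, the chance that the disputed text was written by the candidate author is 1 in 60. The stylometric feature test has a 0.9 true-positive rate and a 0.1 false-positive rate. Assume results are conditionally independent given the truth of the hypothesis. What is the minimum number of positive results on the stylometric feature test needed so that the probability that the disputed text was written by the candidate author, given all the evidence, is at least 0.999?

5

Prior odds: (1/60) ÷ (59/60) = 1/59.
Likelihood ratio of a positive result = 0.9/0.1 = 9.
Target posterior odds = 0.999/0.001 = 999.
Need (1/59) × 9ⁿ ≥ 999, i.e. 9ⁿ ≥ 58941.
9⁴ = 6561 falls short of 58941 but 9⁵ = 59049 reaches it, so n = 5.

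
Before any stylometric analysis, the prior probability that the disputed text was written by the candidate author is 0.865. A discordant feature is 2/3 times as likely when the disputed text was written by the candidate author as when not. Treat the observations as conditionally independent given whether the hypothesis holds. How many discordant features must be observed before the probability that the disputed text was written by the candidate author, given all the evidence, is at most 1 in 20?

12

Prior odds: 0.865 ÷ 0.135 = 173/27.
Likelihood ratio per discordant feature = 2/3.
Target posterior odds = 0.05/0.95 = 1/19.
Need (173/27) × (2/3)ⁿ ≤ 1/19, i.e. (2/3)ⁿ ≤ 27/3287.
(2/3)¹¹ = 2048/177147 is still above 27/3287 but (2/3)¹² = 4096/531441 is at or below it, so n = 12.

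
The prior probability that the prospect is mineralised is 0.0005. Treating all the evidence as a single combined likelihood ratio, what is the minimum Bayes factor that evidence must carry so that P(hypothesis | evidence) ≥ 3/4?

5997

Prior odds = 0.0005/0.9995 = 1/1999.
Target odds = 0.75/0.25 = 3.
Required Bayes factor = 3 ÷ (1/1999) = 5997.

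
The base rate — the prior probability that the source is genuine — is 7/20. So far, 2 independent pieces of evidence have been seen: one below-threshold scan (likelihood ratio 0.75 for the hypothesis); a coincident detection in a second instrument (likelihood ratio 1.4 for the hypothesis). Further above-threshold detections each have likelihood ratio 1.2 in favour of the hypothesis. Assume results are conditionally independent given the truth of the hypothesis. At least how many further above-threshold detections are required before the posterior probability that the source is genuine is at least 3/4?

10

Prior odds = 0.35/0.65 = 7/13.
Combined Bayes factor of the evidence already in hand = 0.75 × 1.4 = 1.05.
Odds after that evidence = (7/13) × 1.05 = 147/260.
Target odds = 0.75/0.25 = 3.
Need 1.2ⁿ ≥ 3 ÷ (147/260) = 260/49.
1.2⁹ = 10077696/1953125 falls short of 260/49 but 1.2¹⁰ = 60466176/9765625 reaches it, so n = 10.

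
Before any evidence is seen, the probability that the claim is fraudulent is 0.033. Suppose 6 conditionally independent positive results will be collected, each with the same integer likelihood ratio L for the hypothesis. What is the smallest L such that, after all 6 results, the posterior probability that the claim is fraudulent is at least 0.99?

4

Prior odds = 0.033/0.967 = 33/967.
Target odds = 0.99/0.01 = 99.
Need L⁶ ≥ 99 ÷ (33/967) = 2901.
3⁶ = 729 < 2901 ≤ 4096 = 4⁶, so L = 4.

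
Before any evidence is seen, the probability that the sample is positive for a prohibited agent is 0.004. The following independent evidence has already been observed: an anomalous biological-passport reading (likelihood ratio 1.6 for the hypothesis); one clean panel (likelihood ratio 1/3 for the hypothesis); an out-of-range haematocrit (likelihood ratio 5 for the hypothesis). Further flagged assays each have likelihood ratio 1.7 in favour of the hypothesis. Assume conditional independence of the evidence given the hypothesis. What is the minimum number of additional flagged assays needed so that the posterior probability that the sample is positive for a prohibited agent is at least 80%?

12

Prior odds = 0.004/0.996 = 1/249.
Combined Bayes factor of the evidence already in hand = 1.6 × (1/3) × 5 = 8/3.
Odds after that evidence = (1/249) × 8/3 = 8/747.
Target odds = 0.8/0.2 = 4.
Need 1.7ⁿ ≥ 4 ÷ (8/747) = 373.5.
1.7¹¹ ≈342.719 falls short of 373.5 but 1.7¹² ≈582.622 reaches it, so n = 12.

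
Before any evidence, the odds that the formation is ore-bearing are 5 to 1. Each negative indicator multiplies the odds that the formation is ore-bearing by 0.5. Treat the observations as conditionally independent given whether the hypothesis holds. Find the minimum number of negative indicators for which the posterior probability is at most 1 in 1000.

Prior odds = 5.
Likelihood ratio per negative indicator = 0.5.
Target odds: 0.001 ÷ 0.999 = 1/999.
Need 5 × 0.5ⁿ ≤ 1/999, i.e. 0.5ⁿ ≤ 1/4995.
0.5¹² = 1/4096 is still above 1/4995 but 0.5¹³ = 1/8192 is at or below it, so n = 13.

13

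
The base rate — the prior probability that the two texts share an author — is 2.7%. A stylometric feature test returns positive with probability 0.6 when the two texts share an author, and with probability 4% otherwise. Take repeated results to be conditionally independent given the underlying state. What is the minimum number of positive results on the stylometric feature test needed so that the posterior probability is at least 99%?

4

Prior odds: 0.027 ÷ 0.973 = 27/973.
Likelihood ratio of a positive result = 0.6/0.04 = 15.
Target odds: 0.99 ÷ 0.01 = 99.
Require 15ⁿ ≥ 99 ÷ (27/973) = 10703/3.
15³ = 3375 falls short of 10703/3 but 15⁴ = 50625 reaches it, so n = 4.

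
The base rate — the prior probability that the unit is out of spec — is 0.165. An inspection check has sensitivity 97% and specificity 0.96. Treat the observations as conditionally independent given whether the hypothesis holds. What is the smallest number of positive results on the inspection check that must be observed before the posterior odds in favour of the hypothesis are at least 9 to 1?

Prior odds = 0.165/0.835 = 33/167.
False-positive rate = 1 − 0.96 = 0.04; likelihood ratio of a positive = 0.97/0.04 = 24.25.
Target odds = 9.
Need (33/167) × 24.25ⁿ ≥ 9, i.e. 24.25ⁿ ≥ 501/11.
24.25¹ = 24.25 falls short of 501/11 but 24.25² = 588.0625 reaches it, so n = 2.

2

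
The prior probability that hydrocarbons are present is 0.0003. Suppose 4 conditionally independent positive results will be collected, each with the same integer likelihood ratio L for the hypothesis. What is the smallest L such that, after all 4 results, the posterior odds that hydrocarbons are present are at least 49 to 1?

21

Prior odds = 0.0003/0.9997 = 3/9997.
Target odds = 49.
Need L⁴ ≥ 49 ÷ (3/9997) = 489853/3.
20⁴ = 160000 < 489853/3 ≤ 194481 = 21⁴, so L = 21.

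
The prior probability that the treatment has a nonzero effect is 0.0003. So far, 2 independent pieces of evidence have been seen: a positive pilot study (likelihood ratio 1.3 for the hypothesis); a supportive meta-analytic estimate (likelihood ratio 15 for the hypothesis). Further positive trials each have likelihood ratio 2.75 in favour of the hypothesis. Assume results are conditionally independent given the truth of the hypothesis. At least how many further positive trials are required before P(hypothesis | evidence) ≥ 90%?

8

Prior odds = 0.0003/0.9997 = 3/9997.
Combined Bayes factor of the evidence already in hand = 1.3 × 15 = 19.5.
Odds after that evidence = (3/9997) × 19.5 = 9/1538.
Target odds = 0.9/0.1 = 9.
Need 2.75ⁿ ≥ 9 ÷ (9/1538) = 1538.
2.75⁷ = 19487171/16384 falls short of 1538 but 2.75⁸ = 214358881/65536 reaches it, so n = 8.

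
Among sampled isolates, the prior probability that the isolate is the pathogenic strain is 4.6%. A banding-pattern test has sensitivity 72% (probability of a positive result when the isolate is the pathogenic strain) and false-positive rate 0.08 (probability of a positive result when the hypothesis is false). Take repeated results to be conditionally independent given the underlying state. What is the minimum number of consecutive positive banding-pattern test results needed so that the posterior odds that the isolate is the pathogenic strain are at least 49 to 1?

4

Prior odds = 0.046/0.954 = 23/477.
Likelihood ratio of a positive result = 0.72/0.08 = 9.
Target odds = 49.
Require 9ⁿ ≥ 49 ÷ (23/477) = 23373/23.
9³ = 729 falls short of 23373/23 but 9⁴ = 6561 reaches it, so n = 4.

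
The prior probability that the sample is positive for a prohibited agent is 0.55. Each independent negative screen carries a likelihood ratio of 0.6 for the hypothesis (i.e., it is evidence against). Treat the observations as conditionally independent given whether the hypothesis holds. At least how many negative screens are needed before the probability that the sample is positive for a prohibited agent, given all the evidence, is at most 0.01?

Prior odds = 0.55/0.45 = 11/9.
Likelihood ratio per negative screen = 0.6.
Target odds: 0.01 ÷ 0.99 = 1/99.
Need (11/9) × 0.6ⁿ ≤ 1/99, i.e. 0.6ⁿ ≤ 1/121.
0.6⁹ = 19683/1953125 is still above 1/121 but 0.6¹⁰ = 59049/9765625 is at or below it, so n = 10.

10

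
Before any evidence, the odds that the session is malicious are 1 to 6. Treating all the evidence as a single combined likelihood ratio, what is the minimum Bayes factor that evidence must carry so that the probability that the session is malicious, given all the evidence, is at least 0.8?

Prior odds = 1/6.
Target odds = 0.8/0.2 = 4.
Required Bayes factor = 4 ÷ (1/6) = 24.

24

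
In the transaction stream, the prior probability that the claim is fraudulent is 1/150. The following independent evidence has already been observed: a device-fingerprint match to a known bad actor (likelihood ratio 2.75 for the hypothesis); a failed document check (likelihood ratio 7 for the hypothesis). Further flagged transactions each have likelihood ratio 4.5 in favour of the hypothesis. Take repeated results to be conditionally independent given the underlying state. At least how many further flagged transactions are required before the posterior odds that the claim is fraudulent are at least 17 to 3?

3

Prior odds = (1/150)/(149/150) = 1/149.
Combined Bayes factor of the evidence already in hand = 2.75 × 7 = 19.25.
Odds after that evidence = (1/149) × 19.25 = 77/596.
Target odds = 17/3.
Need 4.5ⁿ ≥ 17/3 ÷ (77/596) = 10132/231.
4.5² = 20.25 falls short of 10132/231 but 4.5³ = 91.125 reaches it, so n = 3.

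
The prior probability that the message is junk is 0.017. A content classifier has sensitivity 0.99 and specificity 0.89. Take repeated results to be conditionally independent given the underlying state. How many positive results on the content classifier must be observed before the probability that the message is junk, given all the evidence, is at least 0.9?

3

Prior odds = 0.017/0.983 = 17/983.
False-positive rate = 1 − 0.89 = 0.11; likelihood ratio of a positive = 0.99/0.11 = 9.
Target odds: 0.9 ÷ 0.1 = 9.
Require 9ⁿ ≥ 9 ÷ (17/983) = 8847/17.
9² = 81 falls short of 8847/17 but 9³ = 729 reaches it, so n = 3.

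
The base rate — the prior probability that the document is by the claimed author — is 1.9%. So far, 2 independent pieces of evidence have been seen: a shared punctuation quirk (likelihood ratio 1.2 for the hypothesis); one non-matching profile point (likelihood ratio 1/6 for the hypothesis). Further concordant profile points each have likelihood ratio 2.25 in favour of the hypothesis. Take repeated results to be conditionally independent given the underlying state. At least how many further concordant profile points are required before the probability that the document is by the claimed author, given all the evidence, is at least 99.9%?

16

Prior odds = 0.019/0.981 = 19/981.
Combined Bayes factor of the evidence already in hand = 1.2 × (1/6) = 0.2.
Odds after that evidence = (19/981) × 0.2 = 19/4905.
Target odds = 0.999/0.001 = 999.
Need 2.25ⁿ ≥ 999 ÷ (19/4905) = 4900095/19.
2.25¹⁵ ≈191751 falls short of 4900095/19 but 2.25¹⁶ ≈431440 reaches it, so n = 16.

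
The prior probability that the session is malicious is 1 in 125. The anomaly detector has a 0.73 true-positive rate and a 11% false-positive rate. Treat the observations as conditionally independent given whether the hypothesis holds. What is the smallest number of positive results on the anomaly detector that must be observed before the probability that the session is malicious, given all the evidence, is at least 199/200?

Prior odds = 0.008/0.992 = 1/124.
Likelihood ratio of a positive result = 0.73/0.11 = 73/11.
Target posterior odds = 0.995/0.005 = 199.
Require (73/11)ⁿ ≥ 199 ÷ (1/124) = 24676.
(73/11)⁵ ≈12872.1 falls short of 24676 but (73/11)⁶ ≈85424.2 reaches it, so n = 6.

6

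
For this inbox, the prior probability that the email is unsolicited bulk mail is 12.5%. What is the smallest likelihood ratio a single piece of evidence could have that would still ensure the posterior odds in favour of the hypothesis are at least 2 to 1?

Prior odds = 0.125/0.875 = 1/7.
Target odds = 2.
Required Bayes factor = 2 ÷ (1/7) = 14.

14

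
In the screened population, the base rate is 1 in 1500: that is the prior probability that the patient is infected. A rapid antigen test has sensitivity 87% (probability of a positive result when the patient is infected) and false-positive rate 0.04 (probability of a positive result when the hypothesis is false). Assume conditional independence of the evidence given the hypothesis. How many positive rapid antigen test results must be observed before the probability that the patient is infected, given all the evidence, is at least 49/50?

4

Prior odds: (1/1500) ÷ (1499/1500) = 1/1499.
Likelihood ratio of a positive result = 0.87/0.04 = 21.75.
Target odds: 0.98 ÷ 0.02 = 49.
Need (1/1499) × 21.75ⁿ ≥ 49, i.e. 21.75ⁿ ≥ 73451.
21.75³ = 658503/64 falls short of 73451 but 21.75⁴ = 57289761/256 reaches it, so n = 4.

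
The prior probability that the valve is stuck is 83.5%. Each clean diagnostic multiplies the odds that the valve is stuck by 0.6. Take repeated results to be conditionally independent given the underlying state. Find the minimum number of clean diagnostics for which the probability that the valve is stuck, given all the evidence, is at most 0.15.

Prior odds: 0.835 ÷ 0.165 = 167/33.
Likelihood ratio per clean diagnostic = 0.6.
Target posterior odds = 0.15/0.85 = 3/17.
Require 0.6ⁿ ≤ 3/17 ÷ (167/33) = 99/2839.
0.6⁶ = 729/15625 is still above 99/2839 but 0.6⁷ = 2187/78125 is at or below it, so n = 7.

7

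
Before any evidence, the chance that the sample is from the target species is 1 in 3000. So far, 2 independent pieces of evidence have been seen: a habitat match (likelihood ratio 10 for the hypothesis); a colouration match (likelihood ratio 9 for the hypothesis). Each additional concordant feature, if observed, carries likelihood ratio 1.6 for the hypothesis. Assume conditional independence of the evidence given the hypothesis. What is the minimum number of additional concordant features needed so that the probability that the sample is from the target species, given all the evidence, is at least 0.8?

Prior odds = (1/3000)/(2999/3000) = 1/2999.
Combined Bayes factor of the evidence already in hand = 10 × 9 = 90.
Odds after that evidence = (1/2999) × 90 = 90/2999.
Target odds = 0.8/0.2 = 4.
Need 1.6ⁿ ≥ 4 ÷ (90/2999) = 5998/45.
1.6¹⁰ ≈109.951 falls short of 5998/45 but 1.6¹¹ ≈175.922 reaches it, so n = 11.

11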